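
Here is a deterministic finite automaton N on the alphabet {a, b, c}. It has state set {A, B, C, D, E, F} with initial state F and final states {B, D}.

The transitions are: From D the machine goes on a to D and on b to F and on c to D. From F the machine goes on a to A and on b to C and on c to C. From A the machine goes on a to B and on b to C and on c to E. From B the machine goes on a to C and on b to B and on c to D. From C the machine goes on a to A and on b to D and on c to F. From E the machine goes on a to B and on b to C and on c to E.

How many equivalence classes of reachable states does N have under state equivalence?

P0 = {B,D} | {A,C,E,F}.
On input a, block {B,D} splits into {B} and {D}.
On input a, block {A,C,E,F} splits into {A,E} and {C,F}.
Refine {C,F} on symbol b: members go to different blocks, giving {C} and {F}.
No further refinement is possible. Final partition (5 blocks): {B} | {A,E} | {D} | {C} | {F}.

5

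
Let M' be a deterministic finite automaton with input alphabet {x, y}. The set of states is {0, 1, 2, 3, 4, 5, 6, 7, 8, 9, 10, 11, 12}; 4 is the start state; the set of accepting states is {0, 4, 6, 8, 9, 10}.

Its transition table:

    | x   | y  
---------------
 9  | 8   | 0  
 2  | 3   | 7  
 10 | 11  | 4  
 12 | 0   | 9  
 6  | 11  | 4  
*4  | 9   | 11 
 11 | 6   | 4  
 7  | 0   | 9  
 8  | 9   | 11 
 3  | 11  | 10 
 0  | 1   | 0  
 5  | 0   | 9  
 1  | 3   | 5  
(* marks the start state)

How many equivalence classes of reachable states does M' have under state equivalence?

States {2,7,12} cannot be reached from the start state, so discard them.
Initial partition by acceptance: {0,4,6,8,9,10} | {1,3,5,11}.
Split {0,4,6,8,9,10} by δ(·,x) → {0,6,10} and {4,8,9}.
On input y, block {0,6,10} splits into {6,10} and {0}.
Split {1,3,5,11} by δ(·,x) → {1,3} and {5} and {11}.
On input x, block {1,3} splits into {1} and {3}.
Split {4,8,9} by δ(·,y) → {4,8} and {9}.
No further refinement is possible. Final partition (8 blocks): {6,10} | {1} | {4,8} | {0} | {5} | {11} | {3} | {9}.

8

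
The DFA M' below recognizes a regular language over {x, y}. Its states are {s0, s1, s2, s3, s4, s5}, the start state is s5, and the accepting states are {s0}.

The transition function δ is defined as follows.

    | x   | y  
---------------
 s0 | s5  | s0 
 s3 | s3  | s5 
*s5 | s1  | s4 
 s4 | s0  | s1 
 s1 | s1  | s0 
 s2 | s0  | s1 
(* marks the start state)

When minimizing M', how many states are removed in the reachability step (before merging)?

BFS from s5 reaches {s0, s1, s4, s5}; the 2 state(s) s2, s3 are never visited.

2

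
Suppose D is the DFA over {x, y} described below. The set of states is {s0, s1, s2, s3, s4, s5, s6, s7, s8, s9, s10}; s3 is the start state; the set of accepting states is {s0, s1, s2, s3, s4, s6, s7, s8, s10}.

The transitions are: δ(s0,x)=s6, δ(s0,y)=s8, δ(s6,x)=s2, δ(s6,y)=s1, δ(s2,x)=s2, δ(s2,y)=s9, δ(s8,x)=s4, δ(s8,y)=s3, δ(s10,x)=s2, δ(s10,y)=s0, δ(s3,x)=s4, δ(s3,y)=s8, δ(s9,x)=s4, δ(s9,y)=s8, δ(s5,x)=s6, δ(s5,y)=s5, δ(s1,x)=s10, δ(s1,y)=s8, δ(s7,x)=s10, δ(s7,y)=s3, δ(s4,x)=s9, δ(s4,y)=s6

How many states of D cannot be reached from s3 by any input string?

2

Starting at s3 and following transitions, the reachable set is {s0, s1, s2, s3, s4, s6, s8, s9, s10}. That leaves s5, s7 unreachable — 2 in total.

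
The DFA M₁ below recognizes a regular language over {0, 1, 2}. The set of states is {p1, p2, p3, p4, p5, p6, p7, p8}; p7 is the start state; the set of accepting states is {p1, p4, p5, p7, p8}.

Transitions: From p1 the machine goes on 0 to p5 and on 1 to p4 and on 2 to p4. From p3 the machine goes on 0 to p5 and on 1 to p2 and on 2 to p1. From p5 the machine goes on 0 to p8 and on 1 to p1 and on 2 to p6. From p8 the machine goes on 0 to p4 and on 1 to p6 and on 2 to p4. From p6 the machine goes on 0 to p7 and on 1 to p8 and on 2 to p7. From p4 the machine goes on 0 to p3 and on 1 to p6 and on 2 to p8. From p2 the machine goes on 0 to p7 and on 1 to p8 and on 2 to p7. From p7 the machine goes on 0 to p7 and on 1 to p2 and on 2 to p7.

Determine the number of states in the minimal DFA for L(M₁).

7

Start with accepting vs non-accepting: {p1,p4,p5,p7,p8} | {p2,p3,p6}.
Refine {p1,p4,p5,p7,p8} on symbol 0: members go to different blocks, giving {p1,p5,p7,p8} and {p4}.
Refine {p1,p5,p7,p8} on symbol 0: members go to different blocks, giving {p1,p5,p7} and {p8}.
Split {p1,p5,p7} by δ(·,0) → {p1,p7} and {p5}.
Split {p1,p7} by δ(·,0) → {p1} and {p7}.
Split {p2,p3,p6} by δ(·,0) → {p2,p6} and {p3}.
The partition is now stable with 7 blocks: {p1} | {p2,p6} | {p4} | {p8} | {p5} | {p7} | {p3}.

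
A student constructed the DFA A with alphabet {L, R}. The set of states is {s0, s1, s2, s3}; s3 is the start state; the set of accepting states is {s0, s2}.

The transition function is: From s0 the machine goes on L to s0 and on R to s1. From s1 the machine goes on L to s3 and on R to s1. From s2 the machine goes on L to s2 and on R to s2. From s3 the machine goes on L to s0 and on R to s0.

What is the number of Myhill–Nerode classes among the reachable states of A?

3

First remove the unreachable states {s2}; 3 states remain.
Initial partition by acceptance: {s0} | {s1,s3}.
On input L, block {s1,s3} splits into {s1} and {s3}.
Stable partition: {s0} | {s1} | {s3} — 3 equivalence classes.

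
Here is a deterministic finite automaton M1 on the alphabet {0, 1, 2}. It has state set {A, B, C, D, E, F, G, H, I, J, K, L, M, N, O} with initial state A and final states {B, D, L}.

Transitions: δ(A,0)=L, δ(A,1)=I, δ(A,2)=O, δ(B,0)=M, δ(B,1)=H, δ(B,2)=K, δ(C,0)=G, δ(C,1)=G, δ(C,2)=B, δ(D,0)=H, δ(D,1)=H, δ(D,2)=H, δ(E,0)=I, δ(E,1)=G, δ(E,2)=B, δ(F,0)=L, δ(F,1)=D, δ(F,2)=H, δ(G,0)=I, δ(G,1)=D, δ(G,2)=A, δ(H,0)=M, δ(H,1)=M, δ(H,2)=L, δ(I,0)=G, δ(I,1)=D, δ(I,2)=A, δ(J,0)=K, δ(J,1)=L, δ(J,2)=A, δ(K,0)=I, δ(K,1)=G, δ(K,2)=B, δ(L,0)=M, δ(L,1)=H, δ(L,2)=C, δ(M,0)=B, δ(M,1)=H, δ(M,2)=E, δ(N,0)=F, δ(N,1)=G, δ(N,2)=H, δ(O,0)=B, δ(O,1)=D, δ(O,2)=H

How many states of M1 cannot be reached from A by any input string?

3

BFS from A reaches {A, B, C, D, E, G, H, I, K, L, M, O}; the 3 state(s) F, J, N are never visited.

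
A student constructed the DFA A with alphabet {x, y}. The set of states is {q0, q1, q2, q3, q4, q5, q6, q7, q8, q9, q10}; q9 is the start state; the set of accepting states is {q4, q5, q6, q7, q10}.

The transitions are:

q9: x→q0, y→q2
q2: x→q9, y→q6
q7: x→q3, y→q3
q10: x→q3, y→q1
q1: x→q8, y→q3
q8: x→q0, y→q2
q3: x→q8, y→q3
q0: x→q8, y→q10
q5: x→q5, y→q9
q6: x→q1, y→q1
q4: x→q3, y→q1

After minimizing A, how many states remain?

4

Reachable states from the start: {q0,q1,q2,q3,q6,q8,q9,q10}. Unreachable: {q4,q5,q7} — drop them.
Initial partition by acceptance: {q6,q10} | {q0,q1,q2,q3,q8,q9}.
Refine {q0,q1,q2,q3,q8,q9} on symbol y: members go to different blocks, giving {q1,q3,q8,q9} and {q0,q2}.
Split {q1,q3,q8,q9} by δ(·,x) → {q1,q3} and {q8,q9}.
No further refinement is possible. Final partition (4 blocks): {q6,q10} | {q1,q3} | {q0,q2} | {q8,q9}.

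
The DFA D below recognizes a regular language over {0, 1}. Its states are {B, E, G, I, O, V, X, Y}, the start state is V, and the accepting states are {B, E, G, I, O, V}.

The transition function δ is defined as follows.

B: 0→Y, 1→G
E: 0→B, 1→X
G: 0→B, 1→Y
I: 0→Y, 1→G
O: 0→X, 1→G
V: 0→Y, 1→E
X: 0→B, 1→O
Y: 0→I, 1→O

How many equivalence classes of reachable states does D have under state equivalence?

3

Every state is reachable, so we keep all 8.
P0 = {B,E,G,I,O,V} | {X,Y}.
Split {B,E,G,I,O,V} by δ(·,0) → {B,I,O,V} and {E,G}.
The partition is now stable with 3 blocks: {B,I,O,V} | {X,Y} | {E,G}.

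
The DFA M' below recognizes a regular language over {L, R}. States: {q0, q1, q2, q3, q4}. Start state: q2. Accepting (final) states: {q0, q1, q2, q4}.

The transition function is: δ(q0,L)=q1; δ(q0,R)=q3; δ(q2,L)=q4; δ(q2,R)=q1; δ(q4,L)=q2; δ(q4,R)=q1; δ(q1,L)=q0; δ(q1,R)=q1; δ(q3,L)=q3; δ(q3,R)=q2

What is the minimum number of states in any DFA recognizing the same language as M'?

Initial partition by acceptance: {q0,q1,q2,q4} | {q3}.
Refine {q0,q1,q2,q4} on symbol R: members go to different blocks, giving {q1,q2,q4} and {q0}.
On input L, block {q1,q2,q4} splits into {q2,q4} and {q1}.
The partition is now stable with 4 blocks: {q2,q4} | {q3} | {q0} | {q1}.

4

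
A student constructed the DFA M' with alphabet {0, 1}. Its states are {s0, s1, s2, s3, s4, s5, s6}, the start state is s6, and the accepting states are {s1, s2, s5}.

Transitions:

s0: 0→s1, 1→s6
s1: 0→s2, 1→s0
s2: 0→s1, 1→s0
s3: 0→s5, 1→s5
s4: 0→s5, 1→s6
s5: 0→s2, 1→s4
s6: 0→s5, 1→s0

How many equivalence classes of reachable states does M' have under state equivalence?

2

First remove the unreachable states {s3}; 6 states remain.
Initial partition by acceptance: {s1,s2,s5} | {s0,s4,s6}.
No further refinement is possible. Final partition (2 blocks): {s1,s2,s5} | {s0,s4,s6}.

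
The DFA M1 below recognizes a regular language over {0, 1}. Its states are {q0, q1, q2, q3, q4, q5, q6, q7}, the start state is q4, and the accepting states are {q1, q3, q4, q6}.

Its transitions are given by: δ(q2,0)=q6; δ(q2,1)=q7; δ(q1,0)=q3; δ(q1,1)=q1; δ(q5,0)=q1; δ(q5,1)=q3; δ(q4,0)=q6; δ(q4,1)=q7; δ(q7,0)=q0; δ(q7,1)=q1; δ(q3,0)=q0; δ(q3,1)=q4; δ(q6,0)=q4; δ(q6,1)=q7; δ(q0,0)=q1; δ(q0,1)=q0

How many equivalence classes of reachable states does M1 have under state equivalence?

Reachable states from the start: {q0,q1,q3,q4,q6,q7}. Unreachable: {q2,q5} — drop them.
Initial partition by acceptance: {q1,q3,q4,q6} | {q0,q7}.
Split {q1,q3,q4,q6} by δ(·,0) → {q1,q4,q6} and {q3}.
On input 0, block {q1,q4,q6} splits into {q4,q6} and {q1}.
Refine {q0,q7} on symbol 0: members go to different blocks, giving {q0} and {q7}.
The partition is now stable with 5 blocks: {q4,q6} | {q0} | {q3} | {q1} | {q7}.

5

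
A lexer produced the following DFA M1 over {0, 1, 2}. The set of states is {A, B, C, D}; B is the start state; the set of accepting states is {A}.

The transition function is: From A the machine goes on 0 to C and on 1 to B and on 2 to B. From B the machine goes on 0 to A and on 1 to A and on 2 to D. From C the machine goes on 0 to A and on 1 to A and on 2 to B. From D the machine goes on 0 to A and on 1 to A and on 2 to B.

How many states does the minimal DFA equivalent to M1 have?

All states are reachable from the start state.
Initial partition by acceptance: {A} | {B,C,D}.
Stable partition: {A} | {B,C,D} — 2 equivalence classes.

2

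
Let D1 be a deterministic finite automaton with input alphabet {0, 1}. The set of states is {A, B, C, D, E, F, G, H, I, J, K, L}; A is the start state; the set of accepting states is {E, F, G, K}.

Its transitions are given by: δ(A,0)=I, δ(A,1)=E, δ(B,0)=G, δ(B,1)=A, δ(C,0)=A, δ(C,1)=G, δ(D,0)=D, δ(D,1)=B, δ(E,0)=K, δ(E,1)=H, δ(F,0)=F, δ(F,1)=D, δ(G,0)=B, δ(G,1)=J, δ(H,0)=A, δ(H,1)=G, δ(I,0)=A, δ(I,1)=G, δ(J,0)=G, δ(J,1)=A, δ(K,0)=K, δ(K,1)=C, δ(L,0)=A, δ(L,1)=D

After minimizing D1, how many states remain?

5

Reachable states from the start: {A,B,C,E,G,H,I,J,K}. Unreachable: {D,F,L} — drop them.
P0 = {E,G,K} | {A,B,C,H,I,J}.
On input 0, block {E,G,K} splits into {E,K} and {G}.
Split {A,B,C,H,I,J} by δ(·,0) → {A,C,H,I} and {B,J}.
On input 1, block {A,C,H,I} splits into {C,H,I} and {A}.
Stable partition: {E,K} | {C,H,I} | {G} | {B,J} | {A} — 5 equivalence classes.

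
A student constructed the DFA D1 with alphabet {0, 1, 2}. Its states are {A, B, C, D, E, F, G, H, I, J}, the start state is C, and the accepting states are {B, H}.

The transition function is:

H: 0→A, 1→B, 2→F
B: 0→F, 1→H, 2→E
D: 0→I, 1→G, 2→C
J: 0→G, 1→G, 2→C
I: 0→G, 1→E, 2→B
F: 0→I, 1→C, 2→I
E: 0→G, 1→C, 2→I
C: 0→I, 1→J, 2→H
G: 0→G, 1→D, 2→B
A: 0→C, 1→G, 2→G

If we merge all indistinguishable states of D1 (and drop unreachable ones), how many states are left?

3

Every state is reachable, so we keep all 10.
Initial partition by acceptance: {B,H} | {A,C,D,E,F,G,I,J}.
Split {A,C,D,E,F,G,I,J} by δ(·,2) → {A,D,E,F,J} and {C,G,I}.
Stable partition: {B,H} | {A,D,E,F,J} | {C,G,I} — 3 equivalence classes.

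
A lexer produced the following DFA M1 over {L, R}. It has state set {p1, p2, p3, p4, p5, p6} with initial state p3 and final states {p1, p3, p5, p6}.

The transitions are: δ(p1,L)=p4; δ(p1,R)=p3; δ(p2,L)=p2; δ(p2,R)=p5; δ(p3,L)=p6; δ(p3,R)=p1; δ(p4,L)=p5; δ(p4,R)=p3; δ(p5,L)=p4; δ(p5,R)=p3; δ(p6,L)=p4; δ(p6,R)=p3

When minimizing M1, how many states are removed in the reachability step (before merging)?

Starting at p3 and following transitions, the reachable set is {p1, p3, p4, p5, p6}. That leaves p2 unreachable — 1 in total.

1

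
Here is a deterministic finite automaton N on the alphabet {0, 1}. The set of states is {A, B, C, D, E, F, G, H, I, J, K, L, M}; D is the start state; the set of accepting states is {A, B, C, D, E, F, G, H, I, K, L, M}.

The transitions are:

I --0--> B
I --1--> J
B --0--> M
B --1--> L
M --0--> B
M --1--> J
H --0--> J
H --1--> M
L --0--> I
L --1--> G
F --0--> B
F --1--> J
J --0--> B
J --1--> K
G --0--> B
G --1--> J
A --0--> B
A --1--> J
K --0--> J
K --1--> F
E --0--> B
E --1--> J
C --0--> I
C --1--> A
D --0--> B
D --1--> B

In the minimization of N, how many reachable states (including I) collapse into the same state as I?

4

Reachable states from the start: {B,D,F,G,I,J,K,L,M}. Unreachable: {A,C,E,H} — drop them.
P0 = {B,D,F,G,I,K,L,M} | {J}.
Refine {B,D,F,G,I,K,L,M} on symbol 0: members go to different blocks, giving {B,D,F,G,I,L,M} and {K}.
On input 1, block {B,D,F,G,I,L,M} splits into {F,G,I,M} and {B,D,L}.
On input 0, block {B,D,L} splits into {B,L} and {D}.
Refine {B,L} on symbol 1: members go to different blocks, giving {B} and {L}.
Stable partition: {F,G,I,M} | {J} | {K} | {B} | {D} | {L} — 6 equivalence classes.
State I belongs to the block {F,G,I,M}, which has 4 states.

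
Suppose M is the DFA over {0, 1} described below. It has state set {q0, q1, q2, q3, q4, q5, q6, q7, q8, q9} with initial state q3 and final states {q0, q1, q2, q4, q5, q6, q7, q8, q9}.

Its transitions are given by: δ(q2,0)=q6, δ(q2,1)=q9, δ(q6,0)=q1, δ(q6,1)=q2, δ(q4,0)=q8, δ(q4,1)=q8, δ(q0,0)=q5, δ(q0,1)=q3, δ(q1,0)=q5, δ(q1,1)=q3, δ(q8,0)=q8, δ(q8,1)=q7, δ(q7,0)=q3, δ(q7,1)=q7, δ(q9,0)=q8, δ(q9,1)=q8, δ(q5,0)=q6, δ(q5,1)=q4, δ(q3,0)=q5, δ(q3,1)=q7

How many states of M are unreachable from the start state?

Starting at q3 and following transitions, the reachable set is {q1, q2, q3, q4, q5, q6, q7, q8, q9}. That leaves q0 unreachable — 1 in total.

1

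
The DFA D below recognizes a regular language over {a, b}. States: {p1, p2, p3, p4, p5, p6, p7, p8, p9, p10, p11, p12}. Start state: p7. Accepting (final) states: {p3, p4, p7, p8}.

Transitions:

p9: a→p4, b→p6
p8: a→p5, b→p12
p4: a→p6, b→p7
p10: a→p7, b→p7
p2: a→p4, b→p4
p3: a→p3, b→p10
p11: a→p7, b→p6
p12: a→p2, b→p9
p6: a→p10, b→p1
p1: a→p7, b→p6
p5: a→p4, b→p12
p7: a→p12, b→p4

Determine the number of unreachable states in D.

BFS from p7 reaches {p1, p2, p4, p6, p7, p9, p10, p12}; the 4 state(s) p3, p5, p8, p11 are never visited.

4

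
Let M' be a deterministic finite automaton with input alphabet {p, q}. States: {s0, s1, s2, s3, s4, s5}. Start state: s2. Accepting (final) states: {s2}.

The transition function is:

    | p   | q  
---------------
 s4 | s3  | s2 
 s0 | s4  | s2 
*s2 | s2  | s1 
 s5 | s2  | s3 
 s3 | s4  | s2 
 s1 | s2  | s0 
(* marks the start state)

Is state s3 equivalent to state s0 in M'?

Yes

First remove the unreachable states {s5}; 5 states remain.
Start with accepting vs non-accepting: {s2} | {s0,s1,s3,s4}.
Split {s0,s1,s3,s4} by δ(·,p) → {s0,s3,s4} and {s1}.
Stable partition: {s2} | {s0,s3,s4} | {s1} — 3 equivalence classes.
s3 and s0 lie in the same block of the stable partition, so they are equivalent — no string distinguishes them.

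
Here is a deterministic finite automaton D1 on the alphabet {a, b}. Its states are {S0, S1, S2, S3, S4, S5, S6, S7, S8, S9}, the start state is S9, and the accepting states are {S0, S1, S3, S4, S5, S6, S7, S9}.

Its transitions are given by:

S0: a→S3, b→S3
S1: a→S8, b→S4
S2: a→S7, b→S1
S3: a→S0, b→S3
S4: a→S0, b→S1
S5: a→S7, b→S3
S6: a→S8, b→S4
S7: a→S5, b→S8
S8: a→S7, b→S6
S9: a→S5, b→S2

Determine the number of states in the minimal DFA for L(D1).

6

Initial partition by acceptance: {S0,S1,S3,S4,S5,S6,S7,S9} | {S2,S8}.
On input a, block {S0,S1,S3,S4,S5,S6,S7,S9} splits into {S0,S3,S4,S5,S7,S9} and {S1,S6}.
Split {S0,S3,S4,S5,S7,S9} by δ(·,b) → {S0,S3,S5} and {S7,S9} and {S4}.
On input a, block {S0,S3,S5} splits into {S0,S3} and {S5}.
Stable partition: {S0,S3} | {S2,S8} | {S1,S6} | {S7,S9} | {S4} | {S5} — 6 equivalence classes.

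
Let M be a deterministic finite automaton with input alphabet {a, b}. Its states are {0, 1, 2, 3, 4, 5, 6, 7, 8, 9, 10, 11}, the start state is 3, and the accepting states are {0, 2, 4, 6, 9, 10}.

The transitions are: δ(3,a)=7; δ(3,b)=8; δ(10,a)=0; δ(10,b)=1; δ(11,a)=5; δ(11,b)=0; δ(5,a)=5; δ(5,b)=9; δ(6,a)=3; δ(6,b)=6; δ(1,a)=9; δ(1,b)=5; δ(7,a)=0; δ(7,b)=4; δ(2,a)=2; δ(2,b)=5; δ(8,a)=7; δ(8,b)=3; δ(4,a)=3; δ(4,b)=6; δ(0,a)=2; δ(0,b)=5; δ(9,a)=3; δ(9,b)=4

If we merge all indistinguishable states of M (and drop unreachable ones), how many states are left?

First remove the unreachable states {1,10,11}; 9 states remain.
P0 = {0,2,4,6,9} | {3,5,7,8}.
On input a, block {0,2,4,6,9} splits into {4,6,9} and {0,2}.
On input a, block {3,5,7,8} splits into {3,5,8} and {7}.
On input a, block {3,5,8} splits into {3,8} and {5}.
Stable partition: {4,6,9} | {3,8} | {0,2} | {7} | {5} — 5 equivalence classes.

5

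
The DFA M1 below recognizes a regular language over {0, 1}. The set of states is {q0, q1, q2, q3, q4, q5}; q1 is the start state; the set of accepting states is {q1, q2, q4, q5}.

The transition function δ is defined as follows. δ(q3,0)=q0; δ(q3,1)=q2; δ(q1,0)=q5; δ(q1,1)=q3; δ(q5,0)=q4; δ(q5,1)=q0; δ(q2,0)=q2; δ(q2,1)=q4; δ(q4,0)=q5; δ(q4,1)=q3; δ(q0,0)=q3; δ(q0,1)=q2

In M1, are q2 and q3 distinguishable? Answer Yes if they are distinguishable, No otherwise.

P0 = {q1,q2,q4,q5} | {q0,q3}.
Refine {q1,q2,q4,q5} on symbol 1: members go to different blocks, giving {q1,q4,q5} and {q2}.
Stable partition: {q1,q4,q5} | {q0,q3} | {q2} — 3 equivalence classes.
q2 and q3 end up in different blocks, so they are distinguishable. For instance, the string 'ε' is accepted from only q2.

Yes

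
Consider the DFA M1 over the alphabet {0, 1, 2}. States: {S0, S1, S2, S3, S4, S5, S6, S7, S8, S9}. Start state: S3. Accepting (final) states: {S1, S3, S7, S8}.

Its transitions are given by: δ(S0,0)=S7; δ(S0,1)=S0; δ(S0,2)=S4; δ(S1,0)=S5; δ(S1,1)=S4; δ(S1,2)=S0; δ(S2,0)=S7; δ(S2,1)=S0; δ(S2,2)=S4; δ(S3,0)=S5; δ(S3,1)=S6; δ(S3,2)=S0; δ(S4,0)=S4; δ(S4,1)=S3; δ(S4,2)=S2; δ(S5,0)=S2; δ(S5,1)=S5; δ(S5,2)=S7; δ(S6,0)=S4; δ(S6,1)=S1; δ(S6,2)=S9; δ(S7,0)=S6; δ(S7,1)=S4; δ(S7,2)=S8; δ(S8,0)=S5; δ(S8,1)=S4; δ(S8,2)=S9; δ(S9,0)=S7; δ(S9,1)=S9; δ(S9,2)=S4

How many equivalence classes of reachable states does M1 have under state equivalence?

5

P0 = {S1,S3,S7,S8} | {S0,S2,S4,S5,S6,S9}.
On input 2, block {S1,S3,S7,S8} splits into {S1,S3,S8} and {S7}.
On input 0, block {S0,S2,S4,S5,S6,S9} splits into {S0,S2,S9} and {S4,S5,S6}.
Refine {S4,S5,S6} on symbol 0: members go to different blocks, giving {S4,S6} and {S5}.
Stable partition: {S1,S3,S8} | {S0,S2,S9} | {S7} | {S4,S6} | {S5} — 5 equivalence classes.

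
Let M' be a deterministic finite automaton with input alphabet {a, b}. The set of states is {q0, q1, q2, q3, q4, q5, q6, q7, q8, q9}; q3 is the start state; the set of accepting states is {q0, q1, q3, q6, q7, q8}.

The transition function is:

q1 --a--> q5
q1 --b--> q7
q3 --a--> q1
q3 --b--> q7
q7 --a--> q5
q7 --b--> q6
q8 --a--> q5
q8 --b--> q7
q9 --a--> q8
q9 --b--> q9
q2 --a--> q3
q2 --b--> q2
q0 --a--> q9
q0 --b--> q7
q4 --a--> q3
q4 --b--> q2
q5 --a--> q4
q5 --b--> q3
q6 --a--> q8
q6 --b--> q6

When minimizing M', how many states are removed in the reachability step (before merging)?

2

BFS from q3 reaches {q1, q2, q3, q4, q5, q6, q7, q8}; the 2 state(s) q0, q9 are never visited.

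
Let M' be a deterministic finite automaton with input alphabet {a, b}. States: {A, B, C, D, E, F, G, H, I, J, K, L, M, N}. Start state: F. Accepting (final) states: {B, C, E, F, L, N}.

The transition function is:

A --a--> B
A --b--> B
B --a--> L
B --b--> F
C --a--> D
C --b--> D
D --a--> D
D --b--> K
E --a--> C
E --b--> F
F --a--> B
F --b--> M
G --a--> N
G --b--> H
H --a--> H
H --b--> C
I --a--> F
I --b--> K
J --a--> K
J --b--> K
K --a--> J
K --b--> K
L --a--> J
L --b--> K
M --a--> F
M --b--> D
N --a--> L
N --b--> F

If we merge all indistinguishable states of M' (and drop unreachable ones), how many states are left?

Reachable states from the start: {B,D,F,J,K,L,M}. Unreachable: {A,C,E,G,H,I,N} — drop them.
Start with accepting vs non-accepting: {B,F,L} | {D,J,K,M}.
Refine {B,F,L} on symbol a: members go to different blocks, giving {B,F} and {L}.
Split {B,F} by δ(·,a) → {B} and {F}.
On input a, block {D,J,K,M} splits into {D,J,K} and {M}.
No further refinement is possible. Final partition (5 blocks): {B} | {D,J,K} | {L} | {F} | {M}.

5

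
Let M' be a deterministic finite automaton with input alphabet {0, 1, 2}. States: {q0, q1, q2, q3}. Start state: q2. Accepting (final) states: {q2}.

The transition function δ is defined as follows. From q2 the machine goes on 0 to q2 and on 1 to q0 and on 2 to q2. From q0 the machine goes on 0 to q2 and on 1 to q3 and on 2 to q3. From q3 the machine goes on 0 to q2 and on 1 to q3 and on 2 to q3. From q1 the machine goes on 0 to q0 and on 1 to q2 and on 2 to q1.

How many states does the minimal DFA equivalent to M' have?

2

First remove the unreachable states {q1}; 3 states remain.
P0 = {q2} | {q0,q3}.
The partition is now stable with 2 blocks: {q2} | {q0,q3}.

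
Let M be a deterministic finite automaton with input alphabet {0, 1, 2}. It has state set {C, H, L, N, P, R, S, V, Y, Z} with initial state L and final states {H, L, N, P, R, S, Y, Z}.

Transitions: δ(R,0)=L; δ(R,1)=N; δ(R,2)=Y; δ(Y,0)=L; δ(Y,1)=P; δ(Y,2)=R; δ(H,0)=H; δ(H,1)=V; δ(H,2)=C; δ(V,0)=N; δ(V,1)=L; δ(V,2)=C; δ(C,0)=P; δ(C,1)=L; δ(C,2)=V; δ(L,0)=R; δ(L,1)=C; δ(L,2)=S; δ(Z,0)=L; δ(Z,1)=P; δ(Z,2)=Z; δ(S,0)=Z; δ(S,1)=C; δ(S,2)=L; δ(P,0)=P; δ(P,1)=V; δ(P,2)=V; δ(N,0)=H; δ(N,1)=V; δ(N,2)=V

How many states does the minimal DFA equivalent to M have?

4

All states are reachable from the start state.
Start with accepting vs non-accepting: {H,L,N,P,R,S,Y,Z} | {C,V}.
Refine {H,L,N,P,R,S,Y,Z} on symbol 1: members go to different blocks, giving {H,L,N,P,S} and {R,Y,Z}.
Refine {H,L,N,P,S} on symbol 0: members go to different blocks, giving {H,N,P} and {L,S}.
The partition is now stable with 4 blocks: {H,N,P} | {C,V} | {R,Y,Z} | {L,S}.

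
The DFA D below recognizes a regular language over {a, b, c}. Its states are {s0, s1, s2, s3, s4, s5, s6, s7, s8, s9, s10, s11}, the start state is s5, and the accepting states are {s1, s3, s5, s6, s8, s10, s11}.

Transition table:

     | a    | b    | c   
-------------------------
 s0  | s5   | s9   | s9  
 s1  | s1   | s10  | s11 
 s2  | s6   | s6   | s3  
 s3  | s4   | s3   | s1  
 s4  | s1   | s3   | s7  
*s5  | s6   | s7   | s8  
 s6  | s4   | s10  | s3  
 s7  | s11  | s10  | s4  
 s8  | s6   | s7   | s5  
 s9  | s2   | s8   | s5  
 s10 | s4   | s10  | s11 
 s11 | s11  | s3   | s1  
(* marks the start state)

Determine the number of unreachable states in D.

3

Starting at s5 and following transitions, the reachable set is {s1, s3, s4, s5, s6, s7, s8, s10, s11}. That leaves s0, s2, s9 unreachable — 3 in total.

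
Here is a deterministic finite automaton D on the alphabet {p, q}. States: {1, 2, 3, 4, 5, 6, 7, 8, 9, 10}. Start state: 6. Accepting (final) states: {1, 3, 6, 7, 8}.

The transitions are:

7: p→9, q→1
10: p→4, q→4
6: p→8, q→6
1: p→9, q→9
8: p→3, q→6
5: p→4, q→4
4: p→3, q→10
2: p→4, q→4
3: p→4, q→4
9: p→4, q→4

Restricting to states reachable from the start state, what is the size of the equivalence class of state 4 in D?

States {1,2,5,7,9} cannot be reached from the start state, so discard them.
P0 = {3,6,8} | {4,10}.
Split {3,6,8} by δ(·,p) → {6,8} and {3}.
On input p, block {6,8} splits into {6} and {8}.
Split {4,10} by δ(·,p) → {4} and {10}.
Stable partition: {6} | {4} | {3} | {8} | {10} — 5 equivalence classes.
State 4 belongs to the block {4}, which has 1 states.

1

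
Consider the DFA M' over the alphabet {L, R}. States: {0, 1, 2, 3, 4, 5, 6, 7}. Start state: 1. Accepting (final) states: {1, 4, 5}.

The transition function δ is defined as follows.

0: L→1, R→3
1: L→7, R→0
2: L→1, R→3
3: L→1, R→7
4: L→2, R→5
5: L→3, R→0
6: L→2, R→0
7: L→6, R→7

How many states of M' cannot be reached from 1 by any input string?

BFS from 1 reaches {0, 1, 2, 3, 6, 7}; the 2 state(s) 4, 5 are never visited.

2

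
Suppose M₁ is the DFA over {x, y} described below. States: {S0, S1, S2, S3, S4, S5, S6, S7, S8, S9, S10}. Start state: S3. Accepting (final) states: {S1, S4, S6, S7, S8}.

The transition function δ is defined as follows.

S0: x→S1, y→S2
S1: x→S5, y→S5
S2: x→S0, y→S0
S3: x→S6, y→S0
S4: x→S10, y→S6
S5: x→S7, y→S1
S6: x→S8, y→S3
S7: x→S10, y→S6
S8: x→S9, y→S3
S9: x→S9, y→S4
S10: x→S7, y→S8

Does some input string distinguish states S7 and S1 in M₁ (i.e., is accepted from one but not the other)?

Yes

Initial partition by acceptance: {S1,S4,S6,S7,S8} | {S0,S2,S3,S5,S9,S10}.
Split {S1,S4,S6,S7,S8} by δ(·,x) → {S1,S4,S7,S8} and {S6}.
Refine {S1,S4,S7,S8} on symbol y: members go to different blocks, giving {S1,S8} and {S4,S7}.
On input x, block {S0,S2,S3,S5,S9,S10} splits into {S2,S9} and {S5,S10} and {S0} and {S3}.
Split {S1,S8} by δ(·,x) → {S1} and {S8}.
Refine {S2,S9} on symbol x: members go to different blocks, giving {S2} and {S9}.
On input y, block {S5,S10} splits into {S5} and {S10}.
No further refinement is possible. Final partition (10 blocks): {S1} | {S2} | {S6} | {S4,S7} | {S5} | {S0} | {S3} | {S8} | {S9} | {S10}.
S7 and S1 end up in different blocks, so they are distinguishable. For instance, the string 'y' is accepted from only S7.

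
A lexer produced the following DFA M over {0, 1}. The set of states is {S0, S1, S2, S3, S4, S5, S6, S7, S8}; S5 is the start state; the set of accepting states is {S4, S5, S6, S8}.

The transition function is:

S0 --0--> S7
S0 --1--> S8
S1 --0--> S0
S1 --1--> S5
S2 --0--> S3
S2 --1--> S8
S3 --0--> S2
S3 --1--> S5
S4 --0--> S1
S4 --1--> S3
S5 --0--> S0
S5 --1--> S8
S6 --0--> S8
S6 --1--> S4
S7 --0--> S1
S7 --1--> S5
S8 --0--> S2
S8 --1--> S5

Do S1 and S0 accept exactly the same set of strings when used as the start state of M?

Yes

First remove the unreachable states {S4,S6}; 7 states remain.
Start with accepting vs non-accepting: {S5,S8} | {S0,S1,S2,S3,S7}.
No further refinement is possible. Final partition (2 blocks): {S5,S8} | {S0,S1,S2,S3,S7}.
S1 and S0 lie in the same block of the stable partition, so they are equivalent — no string distinguishes them.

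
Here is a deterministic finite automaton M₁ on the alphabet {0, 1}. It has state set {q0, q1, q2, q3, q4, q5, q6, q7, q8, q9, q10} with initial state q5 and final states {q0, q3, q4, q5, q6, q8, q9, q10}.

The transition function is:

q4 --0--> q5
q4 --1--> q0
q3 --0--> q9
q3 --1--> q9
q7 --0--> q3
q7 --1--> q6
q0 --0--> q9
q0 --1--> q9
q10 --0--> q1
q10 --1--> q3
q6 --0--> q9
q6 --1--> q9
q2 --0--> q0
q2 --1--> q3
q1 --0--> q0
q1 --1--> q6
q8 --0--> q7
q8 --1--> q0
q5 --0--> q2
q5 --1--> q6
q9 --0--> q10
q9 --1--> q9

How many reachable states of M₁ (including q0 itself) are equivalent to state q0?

Reachable states from the start: {q0,q1,q2,q3,q5,q6,q9,q10}. Unreachable: {q4,q7,q8} — drop them.
Initial partition by acceptance: {q0,q3,q5,q6,q9,q10} | {q1,q2}.
On input 0, block {q0,q3,q5,q6,q9,q10} splits into {q0,q3,q6,q9} and {q5,q10}.
Refine {q0,q3,q6,q9} on symbol 0: members go to different blocks, giving {q0,q3,q6} and {q9}.
Stable partition: {q0,q3,q6} | {q1,q2} | {q5,q10} | {q9} — 4 equivalence classes.
The equivalence class containing q0 is {q0,q3,q6}, of size 3.

3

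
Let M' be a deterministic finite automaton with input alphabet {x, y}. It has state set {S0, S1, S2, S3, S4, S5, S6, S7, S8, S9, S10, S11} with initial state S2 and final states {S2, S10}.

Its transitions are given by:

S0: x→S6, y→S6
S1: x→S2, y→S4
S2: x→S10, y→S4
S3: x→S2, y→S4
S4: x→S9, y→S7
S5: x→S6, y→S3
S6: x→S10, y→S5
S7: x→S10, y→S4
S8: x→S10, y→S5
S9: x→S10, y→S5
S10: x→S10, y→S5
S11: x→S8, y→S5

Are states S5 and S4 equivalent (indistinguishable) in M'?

Yes

Reachable states from the start: {S2,S3,S4,S5,S6,S7,S9,S10}. Unreachable: {S0,S1,S8,S11} — drop them.
Start with accepting vs non-accepting: {S2,S10} | {S3,S4,S5,S6,S7,S9}.
Split {S3,S4,S5,S6,S7,S9} by δ(·,x) → {S3,S6,S7,S9} and {S4,S5}.
The partition is now stable with 3 blocks: {S2,S10} | {S3,S6,S7,S9} | {S4,S5}.
S5 and S4 lie in the same block of the stable partition, so they are equivalent — no string distinguishes them.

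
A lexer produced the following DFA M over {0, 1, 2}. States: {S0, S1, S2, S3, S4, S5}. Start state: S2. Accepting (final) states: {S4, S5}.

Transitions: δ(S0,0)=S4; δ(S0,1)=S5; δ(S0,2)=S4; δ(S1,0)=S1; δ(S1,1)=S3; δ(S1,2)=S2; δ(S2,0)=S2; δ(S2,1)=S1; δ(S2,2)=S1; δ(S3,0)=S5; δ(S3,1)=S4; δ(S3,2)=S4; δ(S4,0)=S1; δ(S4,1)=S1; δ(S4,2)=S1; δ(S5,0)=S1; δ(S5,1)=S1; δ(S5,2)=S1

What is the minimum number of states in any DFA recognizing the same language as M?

4

Reachable states from the start: {S1,S2,S3,S4,S5}. Unreachable: {S0} — drop them.
Initial partition by acceptance: {S4,S5} | {S1,S2,S3}.
On input 0, block {S1,S2,S3} splits into {S1,S2} and {S3}.
Split {S1,S2} by δ(·,1) → {S1} and {S2}.
Stable partition: {S4,S5} | {S1} | {S3} | {S2} — 4 equivalence classes.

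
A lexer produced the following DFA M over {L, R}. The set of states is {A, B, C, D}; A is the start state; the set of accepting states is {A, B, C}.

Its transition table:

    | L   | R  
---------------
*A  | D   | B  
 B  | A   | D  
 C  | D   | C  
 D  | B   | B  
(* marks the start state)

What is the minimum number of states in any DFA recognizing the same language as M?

3

First remove the unreachable states {C}; 3 states remain.
P0 = {A,B} | {D}.
Split {A,B} by δ(·,L) → {A} and {B}.
Stable partition: {A} | {D} | {B} — 3 equivalence classes.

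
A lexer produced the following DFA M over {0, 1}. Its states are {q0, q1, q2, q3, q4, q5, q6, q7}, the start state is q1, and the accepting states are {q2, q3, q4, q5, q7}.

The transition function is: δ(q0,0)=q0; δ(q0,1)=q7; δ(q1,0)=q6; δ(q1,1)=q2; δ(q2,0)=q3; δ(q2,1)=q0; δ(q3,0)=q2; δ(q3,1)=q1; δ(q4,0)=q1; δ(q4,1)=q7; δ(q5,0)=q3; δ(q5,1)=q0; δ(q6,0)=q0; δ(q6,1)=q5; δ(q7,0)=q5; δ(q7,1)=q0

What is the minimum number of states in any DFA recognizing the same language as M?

2

First remove the unreachable states {q4}; 7 states remain.
Start with accepting vs non-accepting: {q2,q3,q5,q7} | {q0,q1,q6}.
No further refinement is possible. Final partition (2 blocks): {q2,q3,q5,q7} | {q0,q1,q6}.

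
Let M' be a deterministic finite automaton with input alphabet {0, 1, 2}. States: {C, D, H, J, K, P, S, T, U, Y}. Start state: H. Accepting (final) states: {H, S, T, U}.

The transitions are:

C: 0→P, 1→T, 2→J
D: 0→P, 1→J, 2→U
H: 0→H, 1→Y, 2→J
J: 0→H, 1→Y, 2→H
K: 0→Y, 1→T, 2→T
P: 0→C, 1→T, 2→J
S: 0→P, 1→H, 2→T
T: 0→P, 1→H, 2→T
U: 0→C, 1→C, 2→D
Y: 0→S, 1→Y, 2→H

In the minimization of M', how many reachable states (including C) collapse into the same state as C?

2

First remove the unreachable states {D,K,U}; 7 states remain.
Initial partition by acceptance: {H,S,T} | {C,J,P,Y}.
Refine {H,S,T} on symbol 0: members go to different blocks, giving {S,T} and {H}.
Split {C,J,P,Y} by δ(·,0) → {C,P} and {Y} and {J}.
Stable partition: {S,T} | {C,P} | {H} | {Y} | {J} — 5 equivalence classes.
State C belongs to the block {C,P}, which has 2 states.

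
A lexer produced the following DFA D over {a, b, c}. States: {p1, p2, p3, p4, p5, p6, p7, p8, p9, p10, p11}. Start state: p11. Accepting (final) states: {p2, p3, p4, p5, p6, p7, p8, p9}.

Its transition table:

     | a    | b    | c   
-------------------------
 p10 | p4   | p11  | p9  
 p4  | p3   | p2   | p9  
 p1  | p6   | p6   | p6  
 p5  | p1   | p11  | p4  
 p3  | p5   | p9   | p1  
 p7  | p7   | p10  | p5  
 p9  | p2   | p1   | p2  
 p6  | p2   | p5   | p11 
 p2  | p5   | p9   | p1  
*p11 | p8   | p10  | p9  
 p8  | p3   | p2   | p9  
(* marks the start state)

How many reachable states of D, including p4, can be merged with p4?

First remove the unreachable states {p7}; 10 states remain.
Initial partition by acceptance: {p2,p3,p4,p5,p6,p8,p9} | {p1,p10,p11}.
Split {p2,p3,p4,p5,p6,p8,p9} by δ(·,a) → {p2,p3,p4,p6,p8,p9} and {p5}.
Refine {p2,p3,p4,p6,p8,p9} on symbol a: members go to different blocks, giving {p4,p6,p8,p9} and {p2,p3}.
Refine {p4,p6,p8,p9} on symbol b: members go to different blocks, giving {p4,p8} and {p6} and {p9}.
Split {p1,p10,p11} by δ(·,a) → {p10,p11} and {p1}.
Stable partition: {p4,p8} | {p10,p11} | {p5} | {p2,p3} | {p6} | {p9} | {p1} — 7 equivalence classes.
State p4 belongs to the block {p4,p8}, which has 2 states.

2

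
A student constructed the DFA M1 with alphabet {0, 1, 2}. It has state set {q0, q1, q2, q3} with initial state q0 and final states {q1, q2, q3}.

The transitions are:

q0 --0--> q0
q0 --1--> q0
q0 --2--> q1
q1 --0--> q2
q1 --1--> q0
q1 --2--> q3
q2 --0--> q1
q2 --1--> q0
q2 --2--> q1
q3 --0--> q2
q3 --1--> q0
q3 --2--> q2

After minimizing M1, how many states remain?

All states are reachable from the start state.
Initial partition by acceptance: {q1,q2,q3} | {q0}.
The partition is now stable with 2 blocks: {q1,q2,q3} | {q0}.

2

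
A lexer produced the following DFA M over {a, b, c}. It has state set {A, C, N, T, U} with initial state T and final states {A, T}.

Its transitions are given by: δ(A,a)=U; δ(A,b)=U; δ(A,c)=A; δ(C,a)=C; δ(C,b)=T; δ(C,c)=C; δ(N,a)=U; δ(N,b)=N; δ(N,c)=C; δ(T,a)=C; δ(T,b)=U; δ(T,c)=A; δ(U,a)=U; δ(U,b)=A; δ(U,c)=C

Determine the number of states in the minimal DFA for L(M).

2

First remove the unreachable states {N}; 4 states remain.
P0 = {A,T} | {C,U}.
No further refinement is possible. Final partition (2 blocks): {A,T} | {C,U}.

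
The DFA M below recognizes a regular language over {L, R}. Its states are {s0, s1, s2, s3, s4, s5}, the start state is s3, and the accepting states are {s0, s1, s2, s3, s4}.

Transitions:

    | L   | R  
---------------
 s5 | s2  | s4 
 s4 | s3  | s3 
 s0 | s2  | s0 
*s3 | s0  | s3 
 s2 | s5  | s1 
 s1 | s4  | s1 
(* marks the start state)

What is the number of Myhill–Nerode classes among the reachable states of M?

Every state is reachable, so we keep all 6.
Initial partition by acceptance: {s0,s1,s2,s3,s4} | {s5}.
Split {s0,s1,s2,s3,s4} by δ(·,L) → {s0,s1,s3,s4} and {s2}.
On input L, block {s0,s1,s3,s4} splits into {s1,s3,s4} and {s0}.
Split {s1,s3,s4} by δ(·,L) → {s1,s4} and {s3}.
Split {s1,s4} by δ(·,L) → {s1} and {s4}.
The partition is now stable with 6 blocks: {s1} | {s5} | {s2} | {s0} | {s3} | {s4}.

6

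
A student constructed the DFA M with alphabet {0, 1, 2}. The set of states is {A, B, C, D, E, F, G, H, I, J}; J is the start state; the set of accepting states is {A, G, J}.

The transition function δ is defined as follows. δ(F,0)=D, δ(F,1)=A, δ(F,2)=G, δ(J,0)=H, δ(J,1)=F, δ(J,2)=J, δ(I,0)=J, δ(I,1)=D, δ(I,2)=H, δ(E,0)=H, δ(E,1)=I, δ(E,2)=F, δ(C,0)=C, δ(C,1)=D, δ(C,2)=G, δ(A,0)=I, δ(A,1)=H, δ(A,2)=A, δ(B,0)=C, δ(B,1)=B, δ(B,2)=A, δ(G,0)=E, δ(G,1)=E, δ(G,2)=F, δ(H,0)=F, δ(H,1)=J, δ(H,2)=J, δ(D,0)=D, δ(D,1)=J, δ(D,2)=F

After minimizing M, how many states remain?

States {B,C} cannot be reached from the start state, so discard them.
Start with accepting vs non-accepting: {A,G,J} | {D,E,F,H,I}.
On input 2, block {A,G,J} splits into {A,J} and {G}.
Split {D,E,F,H,I} by δ(·,0) → {D,E,F,H} and {I}.
Split {A,J} by δ(·,0) → {A} and {J}.
On input 1, block {D,E,F,H} splits into {D,H} and {E} and {F}.
Refine {D,H} on symbol 0: members go to different blocks, giving {D} and {H}.
The partition is now stable with 8 blocks: {A} | {D} | {G} | {I} | {J} | {E} | {F} | {H}.

8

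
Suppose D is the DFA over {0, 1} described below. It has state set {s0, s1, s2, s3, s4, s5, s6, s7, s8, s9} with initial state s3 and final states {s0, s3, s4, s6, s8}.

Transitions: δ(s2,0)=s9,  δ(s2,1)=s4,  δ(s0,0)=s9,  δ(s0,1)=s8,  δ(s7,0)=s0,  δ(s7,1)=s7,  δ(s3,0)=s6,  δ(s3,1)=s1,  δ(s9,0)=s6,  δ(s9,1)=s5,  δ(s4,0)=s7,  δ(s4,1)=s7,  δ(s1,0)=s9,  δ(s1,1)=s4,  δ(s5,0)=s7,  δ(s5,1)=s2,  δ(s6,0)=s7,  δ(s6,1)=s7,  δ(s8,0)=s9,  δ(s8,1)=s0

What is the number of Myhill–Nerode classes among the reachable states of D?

P0 = {s0,s3,s4,s6,s8} | {s1,s2,s5,s7,s9}.
Refine {s0,s3,s4,s6,s8} on symbol 0: members go to different blocks, giving {s0,s4,s6,s8} and {s3}.
Split {s0,s4,s6,s8} by δ(·,1) → {s0,s8} and {s4,s6}.
Split {s1,s2,s5,s7,s9} by δ(·,0) → {s1,s2,s5} and {s7} and {s9}.
Refine {s1,s2,s5} on symbol 0: members go to different blocks, giving {s1,s2} and {s5}.
Stable partition: {s0,s8} | {s1,s2} | {s3} | {s4,s6} | {s7} | {s9} | {s5} — 7 equivalence classes.

7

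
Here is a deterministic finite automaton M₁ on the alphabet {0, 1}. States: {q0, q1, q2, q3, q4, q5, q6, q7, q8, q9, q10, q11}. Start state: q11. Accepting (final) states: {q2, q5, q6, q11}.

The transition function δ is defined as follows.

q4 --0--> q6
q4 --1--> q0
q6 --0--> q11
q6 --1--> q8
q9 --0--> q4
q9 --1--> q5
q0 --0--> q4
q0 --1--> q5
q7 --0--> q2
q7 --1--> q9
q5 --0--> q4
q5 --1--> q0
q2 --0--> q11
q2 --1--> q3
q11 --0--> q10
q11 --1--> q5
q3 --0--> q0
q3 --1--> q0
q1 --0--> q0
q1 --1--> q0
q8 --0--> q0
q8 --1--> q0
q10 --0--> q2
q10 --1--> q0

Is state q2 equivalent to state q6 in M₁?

Yes

First remove the unreachable states {q1,q7,q9}; 9 states remain.
Initial partition by acceptance: {q2,q5,q6,q11} | {q0,q3,q4,q8,q10}.
Refine {q2,q5,q6,q11} on symbol 0: members go to different blocks, giving {q2,q6} and {q5,q11}.
On input 0, block {q0,q3,q4,q8,q10} splits into {q0,q3,q8} and {q4,q10}.
Refine {q0,q3,q8} on symbol 0: members go to different blocks, giving {q3,q8} and {q0}.
Split {q5,q11} by δ(·,1) → {q5} and {q11}.
The partition is now stable with 6 blocks: {q2,q6} | {q3,q8} | {q5} | {q4,q10} | {q0} | {q11}.
q2 and q6 lie in the same block of the stable partition, so they are equivalent — no string distinguishes them.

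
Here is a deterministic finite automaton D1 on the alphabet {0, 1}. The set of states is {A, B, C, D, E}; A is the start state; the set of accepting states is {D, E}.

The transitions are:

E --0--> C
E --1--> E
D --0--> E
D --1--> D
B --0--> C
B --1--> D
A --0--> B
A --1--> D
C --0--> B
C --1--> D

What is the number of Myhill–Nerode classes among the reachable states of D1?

All states are reachable from the start state.
Start with accepting vs non-accepting: {D,E} | {A,B,C}.
Split {D,E} by δ(·,0) → {D} and {E}.
No further refinement is possible. Final partition (3 blocks): {D} | {A,B,C} | {E}.

3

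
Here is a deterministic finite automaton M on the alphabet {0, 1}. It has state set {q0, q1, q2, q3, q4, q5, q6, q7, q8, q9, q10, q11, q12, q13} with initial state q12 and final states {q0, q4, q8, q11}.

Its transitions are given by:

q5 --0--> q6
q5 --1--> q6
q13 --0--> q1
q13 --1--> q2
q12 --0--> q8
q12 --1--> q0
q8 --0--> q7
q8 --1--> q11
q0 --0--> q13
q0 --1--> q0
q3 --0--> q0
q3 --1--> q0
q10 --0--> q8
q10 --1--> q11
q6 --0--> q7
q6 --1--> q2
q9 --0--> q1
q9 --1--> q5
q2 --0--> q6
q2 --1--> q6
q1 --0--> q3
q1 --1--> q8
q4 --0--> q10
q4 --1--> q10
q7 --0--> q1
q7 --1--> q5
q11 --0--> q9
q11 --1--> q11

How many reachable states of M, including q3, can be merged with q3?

2

Reachable states from the start: {q0,q1,q2,q3,q5,q6,q7,q8,q9,q11,q12,q13}. Unreachable: {q4,q10} — drop them.
P0 = {q0,q8,q11} | {q1,q2,q3,q5,q6,q7,q9,q12,q13}.
Split {q1,q2,q3,q5,q6,q7,q9,q12,q13} by δ(·,0) → {q1,q2,q5,q6,q7,q9,q13} and {q3,q12}.
On input 0, block {q1,q2,q5,q6,q7,q9,q13} splits into {q2,q5,q6,q7,q9,q13} and {q1}.
On input 0, block {q2,q5,q6,q7,q9,q13} splits into {q2,q5,q6} and {q7,q9,q13}.
On input 0, block {q2,q5,q6} splits into {q2,q5} and {q6}.
No further refinement is possible. Final partition (6 blocks): {q0,q8,q11} | {q2,q5} | {q3,q12} | {q1} | {q7,q9,q13} | {q6}.
The equivalence class containing q3 is {q3,q12}, of size 2.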